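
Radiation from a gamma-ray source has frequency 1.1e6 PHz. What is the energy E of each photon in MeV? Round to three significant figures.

4.55 MeV

In SI units: f = 1.1e6 PHz = 1.1e21 Hz.
For a photon E = hf, so E = 7.289e-13 J.
Converting to MeV: E = 4.549 MeV ≈ 4.55 MeV.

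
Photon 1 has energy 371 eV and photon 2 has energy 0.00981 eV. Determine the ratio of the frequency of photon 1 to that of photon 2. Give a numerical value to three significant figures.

3.78e4

f_1 = 8.971e16 Hz (from energy = 371 eV, via f = E/h).
f_2 = 2.372e12 Hz (from energy = 0.00981 eV, via f = E/h).
Ratio = 8.971e16 / 2.372e12 = 3.78e4.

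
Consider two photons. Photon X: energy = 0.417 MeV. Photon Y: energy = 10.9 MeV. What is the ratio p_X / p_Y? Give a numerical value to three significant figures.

p_X = 2.229 × 10^-22 kg·m/s (from energy = 0.417 MeV, via p = E/c).
p_Y = 5.825 × 10^-21 kg·m/s (from energy = 10.9 MeV, via p = E/c).
Ratio = 2.229 × 10^-22 / 5.825 × 10^-21 = 0.0383.

0.0383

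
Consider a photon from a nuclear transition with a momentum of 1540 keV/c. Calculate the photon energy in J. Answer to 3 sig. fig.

2.47·10^-13 J

(c = 2.99792458·10^8 m/s, 1 eV = 1.602176634·10^-19 J.)
In SI units: p = 1540 keV/c = 8.2302·10^-22 kg·m/s.
For a photon E = pc, so E = 2.467·10^-13 J.
So E ≈ 2.47·10^-13 J.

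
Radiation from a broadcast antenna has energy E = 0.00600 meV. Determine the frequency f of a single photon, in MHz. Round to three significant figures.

1450 MHz

Convert to SI: E = 0.00600 meV = 9.6131 × 10^-25 J.
For a photon f = E/h, so f = 1.451 × 10^9 Hz.
Converting to MHz: f = 1451 MHz ≈ 1450 MHz.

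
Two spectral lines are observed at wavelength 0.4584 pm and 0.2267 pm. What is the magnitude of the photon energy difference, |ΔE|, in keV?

Using E = hc/λ: E₁ = 4.3334e-13 J, E₂ = 8.7624e-13 J.
|ΔE| = |4.3334e-13 − 8.7624e-13| = 4.43e-13 J = 2760 keV.

2760 keV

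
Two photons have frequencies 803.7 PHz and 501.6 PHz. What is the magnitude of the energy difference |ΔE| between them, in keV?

Using E = hf: E₁ = 5.3254 × 10^-16 J, E₂ = 3.3236 × 10^-16 J.
|ΔE| = |5.3254 × 10^-16 − 3.3236 × 10^-16| = 2.00 × 10^-16 J = 1.25 keV.

1.25 keV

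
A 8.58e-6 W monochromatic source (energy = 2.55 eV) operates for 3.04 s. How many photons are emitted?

Total energy: E_total = P·t = 8.58e-6 × 3.04 = 2.608e-5 J.
Per-photon energy: E = 4.086e-19 J.
N = E_total / E_photon = 6.38e13.

6.38e13 photons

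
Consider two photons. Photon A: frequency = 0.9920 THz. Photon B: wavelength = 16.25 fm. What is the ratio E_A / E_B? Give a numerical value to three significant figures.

E_A = 6.573 × 10^-22 J (from frequency = 0.9920 THz, via E = hf).
E_B = 1.222 × 10^-11 J (from wavelength = 16.25 fm, via E = hc/λ).
Ratio = 6.573 × 10^-22 / 1.222 × 10^-11 = 5.38 × 10^-11.

5.38 × 10^-11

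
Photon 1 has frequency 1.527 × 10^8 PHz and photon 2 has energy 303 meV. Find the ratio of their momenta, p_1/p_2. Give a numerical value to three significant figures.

p_1 = 3.375 × 10^-19 kg·m/s (from frequency = 1.527 × 10^8 PHz, via p = hf/c).
p_2 = 1.619 × 10^-28 kg·m/s (from energy = 303 meV, via p = E/c).
Ratio = 3.375 × 10^-19 / 1.619 × 10^-28 = 2.08 × 10^9.

2.08 × 10^9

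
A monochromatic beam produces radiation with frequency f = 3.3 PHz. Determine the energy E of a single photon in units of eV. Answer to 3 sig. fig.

Take h = 6.62607015 × 10^-34 J·s, 1 eV = 1.602176634 × 10^-19 J.
In SI units: f = 3.3 PHz = 3.3 × 10^15 Hz.
The photon relation is E = hf, giving E = 2.187 × 10^-18 J.
Converting to eV: E = 13.65 eV ≈ 13.6 eV.

13.6 eV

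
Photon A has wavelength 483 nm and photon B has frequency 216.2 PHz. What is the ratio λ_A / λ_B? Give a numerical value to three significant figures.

348

λ_A = 4.830·10^-7 m (from wavelength = 483 nm, via λ given directly).
λ_B = 1.387·10^-9 m (from frequency = 216.2 PHz, via λ = c/f).
Ratio = 4.830·10^-7 / 1.387·10^-9 = 348.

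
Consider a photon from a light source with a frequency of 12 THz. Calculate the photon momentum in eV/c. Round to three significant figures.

Convert to SI: f = 12 THz = 1.2·10^13 Hz.
Apply p = hf/c: p = 2.652·10^-29 kg·m/s.
Converting to eV/c: p = 0.04963 eV/c ≈ 0.0496 eV/c.

0.0496 eV/c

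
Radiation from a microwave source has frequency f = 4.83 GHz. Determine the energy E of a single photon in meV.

0.0200 meV

In SI units: f = 4.83 GHz = 4.83 × 10^9 Hz.
Apply E = hf: E = 3.200 × 10^-24 J.
Converting to meV: E = 0.01998 meV ≈ 0.0200 meV.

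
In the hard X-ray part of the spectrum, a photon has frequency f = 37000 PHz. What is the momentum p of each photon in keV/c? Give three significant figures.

Take h = 6.62607015 × 10^-34 J·s, c = 2.99792458 × 10^8 m/s, 1 eV = 1.602176634 × 10^-19 J.
Convert to SI: f = 37000 PHz = 3.70 × 10^19 Hz.
The photon relation is p = hf/c, giving p = 8.178 × 10^-23 kg·m/s.
Converting to keV/c: p = 153.0 keV/c ≈ 153 keV/c.

153 keV/c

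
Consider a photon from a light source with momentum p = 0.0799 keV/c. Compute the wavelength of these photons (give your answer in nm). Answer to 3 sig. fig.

In SI units: p = 0.0799 keV/c = 4.2701 × 10^-26 kg·m/s.
For a photon λ = h/p, so λ = 1.552 × 10^-8 m.
Converting to nm: λ = 15.52 nm ≈ 15.5 nm.

15.5 nm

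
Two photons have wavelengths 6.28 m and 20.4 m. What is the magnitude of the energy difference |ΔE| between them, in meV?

Using E = hc/λ: E₁ = 3.163e-26 J, E₂ = 9.737e-27 J.
|ΔE| = |3.163e-26 − 9.737e-27| = 2.19e-26 J = 1.37e-4 meV.

1.37e-4 meV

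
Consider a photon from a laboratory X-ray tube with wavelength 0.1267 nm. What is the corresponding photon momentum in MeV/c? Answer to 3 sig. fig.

9.79 × 10^-3 MeV/c

(h = 6.62607015 × 10^-34 J·s, c = 2.99792458 × 10^8 m/s, 1 eV = 1.602176634 × 10^-19 J.)
Convert to SI: λ = 0.1267 nm = 1.267 × 10^-10 m.
For a photon p = h/λ, so p = 5.230 × 10^-24 kg·m/s.
Converting to MeV/c: p = 0.009786 MeV/c ≈ 9.79 × 10^-3 MeV/c.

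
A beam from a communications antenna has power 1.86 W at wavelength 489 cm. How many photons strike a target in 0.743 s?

Total energy: E_total = P·t = 1.86 × 0.743 = 1.382 J.
Per-photon energy: E = 4.062 × 10^-26 J.
N = E_total / E_photon = 3.40 × 10^25.

3.40 × 10^25 photons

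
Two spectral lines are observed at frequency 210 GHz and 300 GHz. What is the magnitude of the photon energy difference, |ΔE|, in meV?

0.372 meV

Using E = hf: E₁ = 1.391 × 10^-22 J, E₂ = 1.988 × 10^-22 J.
|ΔE| = |1.391 × 10^-22 − 1.988 × 10^-22| = 5.96 × 10^-23 J = 0.372 meV.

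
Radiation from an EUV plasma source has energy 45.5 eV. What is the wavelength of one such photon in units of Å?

272 Å

First convert: E = 45.5 eV = 7.2899 × 10^-18 J.
Since λ = hc/E for a photon, λ = 2.725 × 10^-8 m.
Converting to Å: λ = 272.5 Å ≈ 272 Å.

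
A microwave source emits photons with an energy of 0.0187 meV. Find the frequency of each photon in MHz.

First convert: E = 0.0187 meV = 2.9961 × 10^-24 J.
For a photon f = E/h, so f = 4.522 × 10^9 Hz.
Converting to MHz: f = 4522 MHz ≈ 4520 MHz.

4520 MHz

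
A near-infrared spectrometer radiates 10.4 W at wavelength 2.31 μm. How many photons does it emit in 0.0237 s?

2.87 × 10^18 photons

Total energy: E_total = P·t = 10.4 × 0.0237 = 0.2465 J.
Per-photon energy: E = 8.599 × 10^-20 J.
N = E_total / E_photon = 2.87 × 10^18.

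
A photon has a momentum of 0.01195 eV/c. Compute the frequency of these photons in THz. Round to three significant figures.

Take h = 6.62607015 × 10^-34 J·s, c = 2.99792458 × 10^8 m/s, 1 eV = 1.602176634 × 10^-19 J.
In SI units: p = 0.01195 eV/c = 6.3864 × 10^-30 kg·m/s.
Since f = pc/h for a photon, f = 2.889 × 10^12 Hz.
Converting to THz: f = 2.889 THz ≈ 2.89 THz.

2.89 THz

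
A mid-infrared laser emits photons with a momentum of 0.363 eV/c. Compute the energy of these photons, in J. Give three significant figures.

(c = 2.99792458e8 m/s, 1 eV = 1.602176634e-19 J.)
Convert to SI: p = 0.363 eV/c = 1.9400e-28 kg·m/s.
Apply E = pc: E = 5.816e-20 J.
So E ≈ 5.82e-20 J.

5.82e-20 J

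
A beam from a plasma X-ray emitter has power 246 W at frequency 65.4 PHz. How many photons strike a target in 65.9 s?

Total energy: E_total = P·t = 246 × 65.9 = 16210 J.
Per-photon energy: E = 4.333e-17 J.
N = E_total / E_photon = 3.74e20.

3.74e20 photons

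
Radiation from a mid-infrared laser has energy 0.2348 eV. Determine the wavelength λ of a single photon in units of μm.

5.28 μm

First convert: E = 0.2348 eV = 3.7619·10^-20 J.
For a photon λ = hc/E, so λ = 5.280·10^-6 m.
Converting to μm: λ = 5.280 μm ≈ 5.28 μm.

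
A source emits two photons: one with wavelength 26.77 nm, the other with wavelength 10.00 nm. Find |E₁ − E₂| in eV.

77.7 eV

Using E = hc/λ: E₁ = 7.4204 × 10^-18 J, E₂ = 1.9864 × 10^-17 J.
|ΔE| = |7.4204 × 10^-18 − 1.9864 × 10^-17| = 1.24 × 10^-17 J = 77.7 eV.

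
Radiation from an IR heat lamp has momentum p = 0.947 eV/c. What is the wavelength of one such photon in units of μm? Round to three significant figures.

1.31 μm

Convert to SI: p = 0.947 eV/c = 5.0610e-28 kg·m/s.
For a photon λ = h/p, so λ = 1.309e-6 m.
Converting to μm: λ = 1.309 μm ≈ 1.31 μm.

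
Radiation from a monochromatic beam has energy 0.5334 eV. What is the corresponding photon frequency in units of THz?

129 THz

Use h = 6.62607015 × 10^-34 J·s, 1 eV = 1.602176634 × 10^-19 J.
Convert to SI: E = 0.5334 eV = 8.5460 × 10^-20 J.
Since f = E/h for a photon, f = 1.290 × 10^14 Hz.
Converting to THz: f = 129.0 THz ≈ 129 THz.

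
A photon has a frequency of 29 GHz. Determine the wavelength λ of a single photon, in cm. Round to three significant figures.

1.03 cm

(c = 2.99792458 × 10^8 m/s.)
Convert to SI: f = 29 GHz = 2.9 × 10^10 Hz.
The photon relation is λ = c/f, giving λ = 0.01034 m.
Converting to cm: λ = 1.034 cm ≈ 1.03 cm.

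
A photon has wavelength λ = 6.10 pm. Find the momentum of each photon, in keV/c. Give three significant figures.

Convert to SI: λ = 6.10 pm = 6.10e-12 m.
The photon relation is p = h/λ, giving p = 1.086e-22 kg·m/s.
Converting to keV/c: p = 203.3 keV/c ≈ 203 keV/c.

203 keV/c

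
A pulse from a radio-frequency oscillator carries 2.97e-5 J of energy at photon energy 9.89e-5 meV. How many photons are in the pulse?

Per-photon energy: E = 1.585e-26 J (from energy = 9.89e-5 meV).
N = E_total / E_photon = 2.97e-5 J / 1.585e-26 J = 1.87e21.

1.87e21 photons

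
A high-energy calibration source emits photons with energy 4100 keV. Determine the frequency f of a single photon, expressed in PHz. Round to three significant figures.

Take h = 6.62607015 × 10^-34 J·s, 1 eV = 1.602176634 × 10^-19 J.
First convert: E = 4100 keV = 6.5689 × 10^-13 J.
Apply f = E/h: f = 9.914 × 10^20 Hz.
Converting to PHz: f = 991400 PHz ≈ 9.91 × 10^5 PHz.

9.91 × 10^5 PHz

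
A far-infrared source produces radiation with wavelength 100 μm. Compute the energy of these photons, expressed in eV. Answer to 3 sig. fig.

Convert to SI: λ = 100 μm = 1.0e-4 m.
The photon relation is E = hc/λ, giving E = 1.986e-21 J.
Converting to eV: E = 0.01240 eV ≈ 0.0124 eV.

0.0124 eV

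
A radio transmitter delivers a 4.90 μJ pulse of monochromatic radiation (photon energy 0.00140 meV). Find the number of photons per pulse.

2.18 × 10^19 photons

Per-photon energy: E = 2.243 × 10^-25 J (from energy = 0.00140 meV).
N = E_total / E_photon = 4.90 × 10^-6 J / 2.243 × 10^-25 J = 2.18 × 10^19.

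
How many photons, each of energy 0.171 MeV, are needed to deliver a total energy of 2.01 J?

7.34e13 photons

Per-photon energy: E = 2.740e-14 J (from energy = 0.171 MeV).
N = E_total / E_photon = 2.01 J / 2.740e-14 J = 7.34e13.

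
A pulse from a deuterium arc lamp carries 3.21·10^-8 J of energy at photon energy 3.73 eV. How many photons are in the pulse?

5.37·10^10 photons

Per-photon energy: E = 5.976·10^-19 J (from energy = 3.73 eV).
N = E_total / E_photon = 3.21·10^-8 J / 5.976·10^-19 J = 5.37·10^10.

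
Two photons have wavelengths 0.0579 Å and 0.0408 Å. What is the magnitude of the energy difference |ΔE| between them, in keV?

89.7 keV

Using E = hc/λ: E₁ = 3.431e-14 J, E₂ = 4.869e-14 J.
|ΔE| = |3.431e-14 − 4.869e-14| = 1.44e-14 J = 89.7 keV.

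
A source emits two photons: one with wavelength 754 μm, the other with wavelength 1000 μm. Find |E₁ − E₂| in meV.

0.405 meV

Using E = hc/λ: E₁ = 2.635 × 10^-22 J, E₂ = 1.986 × 10^-22 J.
|ΔE| = |2.635 × 10^-22 − 1.986 × 10^-22| = 6.48 × 10^-23 J = 0.405 meV.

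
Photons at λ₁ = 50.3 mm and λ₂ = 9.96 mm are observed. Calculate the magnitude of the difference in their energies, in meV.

0.0998 meV

Using E = hc/λ: E₁ = 3.949e-24 J, E₂ = 1.994e-23 J.
|ΔE| = |3.949e-24 − 1.994e-23| = 1.60e-23 J = 0.0998 meV.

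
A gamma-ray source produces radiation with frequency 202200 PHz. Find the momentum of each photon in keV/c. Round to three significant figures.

836 keV/c

(h = 6.62607015 × 10^-34 J·s, c = 2.99792458 × 10^8 m/s, 1 eV = 1.602176634 × 10^-19 J.)
First convert: f = 202200 PHz = 2.022 × 10^20 Hz.
Apply p = hf/c: p = 4.469 × 10^-22 kg·m/s.
Converting to keV/c: p = 836.2 keV/c ≈ 836 keV/c.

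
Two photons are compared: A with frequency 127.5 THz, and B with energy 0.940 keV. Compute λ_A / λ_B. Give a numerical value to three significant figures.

1780

λ_A = 2.351 × 10^-6 m (from frequency = 127.5 THz, via λ = c/f).
λ_B = 1.319 × 10^-9 m (from energy = 0.940 keV, via λ = hc/E).
Ratio = 2.351 × 10^-6 / 1.319 × 10^-9 = 1780.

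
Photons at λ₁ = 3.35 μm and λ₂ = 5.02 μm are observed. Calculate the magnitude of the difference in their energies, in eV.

Using E = hc/λ: E₁ = 5.930e-20 J, E₂ = 3.957e-20 J.
|ΔE| = |5.930e-20 − 3.957e-20| = 1.97e-20 J = 0.123 eV.

0.123 eV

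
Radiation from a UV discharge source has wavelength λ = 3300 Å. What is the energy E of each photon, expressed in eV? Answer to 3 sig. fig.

Use h = 6.62607015 × 10^-34 J·s, c = 2.99792458 × 10^8 m/s, 1 eV = 1.602176634 × 10^-19 J.
Convert to SI: λ = 3300 Å = 3.3 × 10^-7 m.
Since E = hc/λ for a photon, E = 6.020 × 10^-19 J.
Converting to eV: E = 3.757 eV ≈ 3.76 eV.

3.76 eV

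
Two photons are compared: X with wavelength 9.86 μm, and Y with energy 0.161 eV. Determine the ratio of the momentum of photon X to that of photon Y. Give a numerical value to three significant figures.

p_X = 6.720e-29 kg·m/s (from wavelength = 9.86 μm, via p = h/λ).
p_Y = 8.604e-29 kg·m/s (from energy = 0.161 eV, via p = E/c).
Ratio = 6.720e-29 / 8.604e-29 = 0.781.

0.781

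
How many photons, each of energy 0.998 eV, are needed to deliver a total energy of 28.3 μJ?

Per-photon energy: E = 1.599 × 10^-19 J (from energy = 0.998 eV).
N = E_total / E_photon = 2.83 × 10^-5 J / 1.599 × 10^-19 J = 1.77 × 10^14.

1.77 × 10^14 photons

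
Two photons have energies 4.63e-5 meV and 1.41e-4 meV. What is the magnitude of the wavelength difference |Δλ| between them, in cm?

1800 cm

Using λ = hc/E: λ₁ = 26.78 m, λ₂ = 8.793 m.
|Δλ| = |26.78 − 8.793| = 18.0 m = 1800 cm.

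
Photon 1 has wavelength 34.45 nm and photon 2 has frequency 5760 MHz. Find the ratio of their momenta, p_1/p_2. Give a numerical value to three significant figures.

p_1 = 1.923e-26 kg·m/s (from wavelength = 34.45 nm, via p = h/λ).
p_2 = 1.273e-32 kg·m/s (from frequency = 5760 MHz, via p = hf/c).
Ratio = 1.923e-26 / 1.273e-32 = 1.51e6.

1.51e6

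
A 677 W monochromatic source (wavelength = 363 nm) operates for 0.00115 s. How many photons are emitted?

Total energy: E_total = P·t = 677 × 0.00115 = 0.7785 J.
Per-photon energy: E = 5.472·10^-19 J.
N = E_total / E_photon = 1.42·10^18.

1.42·10^18 photons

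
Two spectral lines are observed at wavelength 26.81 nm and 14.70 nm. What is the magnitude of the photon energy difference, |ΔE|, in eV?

38.1 eV

Using E = hc/λ: E₁ = 7.4093 × 10^-18 J, E₂ = 1.3513 × 10^-17 J.
|ΔE| = |7.4093 × 10^-18 − 1.3513 × 10^-17| = 6.10 × 10^-18 J = 38.1 eV.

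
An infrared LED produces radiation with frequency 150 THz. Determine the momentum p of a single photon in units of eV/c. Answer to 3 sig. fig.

(h = 6.62607015e-34 J·s, c = 2.99792458e8 m/s, 1 eV = 1.602176634e-19 J.)
In SI units: f = 150 THz = 1.5e14 Hz.
For a photon p = hf/c, so p = 3.315e-28 kg·m/s.
Converting to eV/c: p = 0.6204 eV/c ≈ 0.620 eV/c.

0.620 eV/c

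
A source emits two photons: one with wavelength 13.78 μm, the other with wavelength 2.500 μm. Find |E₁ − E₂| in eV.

0.406 eV

Using E = hc/λ: E₁ = 1.4415 × 10^-20 J, E₂ = 7.9458 × 10^-20 J.
|ΔE| = |1.4415 × 10^-20 − 7.9458 × 10^-20| = 6.50 × 10^-20 J = 0.406 eV.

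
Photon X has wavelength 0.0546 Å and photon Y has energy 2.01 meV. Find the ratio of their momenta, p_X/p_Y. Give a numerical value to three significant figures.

p_X = 1.214 × 10^-22 kg·m/s (from wavelength = 0.0546 Å, via p = h/λ).
p_Y = 1.074 × 10^-30 kg·m/s (from energy = 2.01 meV, via p = E/c).
Ratio = 1.214 × 10^-22 / 1.074 × 10^-30 = 1.13 × 10^8.

1.13 × 10^8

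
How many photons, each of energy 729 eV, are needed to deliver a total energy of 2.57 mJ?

Per-photon energy: E = 1.168 × 10^-16 J (from energy = 729 eV).
N = E_total / E_photon = 0.00257 J / 1.168 × 10^-16 J = 2.20 × 10^13.

2.20 × 10^13 photons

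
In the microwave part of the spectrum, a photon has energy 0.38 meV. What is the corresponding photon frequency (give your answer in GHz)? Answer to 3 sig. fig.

91.9 GHz

(h = 6.62607015 × 10^-34 J·s, 1 eV = 1.602176634 × 10^-19 J.)
First convert: E = 0.38 meV = 6.0883 × 10^-23 J.
For a photon f = E/h, so f = 9.188 × 10^10 Hz.
Converting to GHz: f = 91.88 GHz ≈ 91.9 GHz.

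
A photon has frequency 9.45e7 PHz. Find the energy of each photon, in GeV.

0.391 GeV

Use h = 6.62607015e-34 J·s, 1 eV = 1.602176634e-19 J.
Convert to SI: f = 9.45e7 PHz = 9.45e22 Hz.
Apply E = hf: E = 6.262e-11 J.
Converting to GeV: E = 0.3908 GeV ≈ 0.391 GeV.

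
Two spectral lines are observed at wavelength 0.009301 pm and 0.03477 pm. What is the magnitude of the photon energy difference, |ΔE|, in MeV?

97.6 MeV

Using E = hc/λ: E₁ = 2.1357·10^-11 J, E₂ = 5.7131·10^-12 J.
|ΔE| = |2.1357·10^-11 − 5.7131·10^-12| = 1.56·10^-11 J = 97.6 MeV.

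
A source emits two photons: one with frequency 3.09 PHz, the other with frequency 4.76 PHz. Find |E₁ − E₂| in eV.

6.91 eV

Using E = hf: E₁ = 2.047 × 10^-18 J, E₂ = 3.154 × 10^-18 J.
|ΔE| = |2.047 × 10^-18 − 3.154 × 10^-18| = 1.11 × 10^-18 J = 6.91 eV.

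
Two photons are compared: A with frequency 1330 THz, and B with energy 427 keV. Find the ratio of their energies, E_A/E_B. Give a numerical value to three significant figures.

1.29·10^-5

E_A = 8.813·10^-19 J (from frequency = 1330 THz, via E = hf).
E_B = 6.841·10^-14 J (from energy = 427 keV, via E given directly).
Ratio = 8.813·10^-19 / 6.841·10^-14 = 1.29·10^-5.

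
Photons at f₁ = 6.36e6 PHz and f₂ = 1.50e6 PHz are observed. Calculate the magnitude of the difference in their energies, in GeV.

Using E = hf: E₁ = 4.214e-12 J, E₂ = 9.939e-13 J.
|ΔE| = |4.214e-12 − 9.939e-13| = 3.22e-12 J = 0.0201 GeV.

0.0201 GeV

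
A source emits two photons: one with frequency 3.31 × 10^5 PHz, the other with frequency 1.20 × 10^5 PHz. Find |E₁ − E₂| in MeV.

Using E = hf: E₁ = 2.193 × 10^-13 J, E₂ = 7.951 × 10^-14 J.
|ΔE| = |2.193 × 10^-13 − 7.951 × 10^-14| = 1.40 × 10^-13 J = 0.873 MeV.

0.873 MeV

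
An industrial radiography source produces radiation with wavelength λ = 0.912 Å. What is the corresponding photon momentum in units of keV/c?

13.6 keV/c

(h = 6.62607015e-34 J·s, c = 2.99792458e8 m/s, 1 eV = 1.602176634e-19 J.)
First convert: λ = 0.912 Å = 9.12e-11 m.
Since p = h/λ for a photon, p = 7.265e-24 kg·m/s.
Converting to keV/c: p = 13.59 keV/c ≈ 13.6 keV/c.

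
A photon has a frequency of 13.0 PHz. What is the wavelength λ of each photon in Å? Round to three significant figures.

231 Å

(c = 2.99792458·10^8 m/s.)
In SI units: f = 13.0 PHz = 1.30·10^16 Hz.
Since λ = c/f for a photon, λ = 2.306·10^-8 m.
Converting to Å: λ = 230.6 Å ≈ 231 Å.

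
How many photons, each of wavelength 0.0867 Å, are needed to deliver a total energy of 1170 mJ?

Per-photon energy: E = 2.291e-14 J (from wavelength = 0.0867 Å).
N = E_total / E_photon = 1.17 J / 2.291e-14 J = 5.11e13.

5.11e13 photons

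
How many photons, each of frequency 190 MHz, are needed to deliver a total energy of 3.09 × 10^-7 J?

Per-photon energy: E = 1.259 × 10^-25 J (from frequency = 190 MHz).
N = E_total / E_photon = 3.09 × 10^-7 J / 1.259 × 10^-25 J = 2.45 × 10^18.

2.45 × 10^18 photons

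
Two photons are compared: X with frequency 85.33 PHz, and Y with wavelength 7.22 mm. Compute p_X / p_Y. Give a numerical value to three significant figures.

2.06e6

p_X = 1.886e-25 kg·m/s (from frequency = 85.33 PHz, via p = hf/c).
p_Y = 9.177e-32 kg·m/s (from wavelength = 7.22 mm, via p = h/λ).
Ratio = 1.886e-25 / 9.177e-32 = 2.06e6.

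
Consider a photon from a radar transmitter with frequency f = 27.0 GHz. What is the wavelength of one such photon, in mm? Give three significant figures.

11.1 mm

Convert to SI: f = 27.0 GHz = 2.70 × 10^10 Hz.
The photon relation is λ = c/f, giving λ = 0.01110 m.
Converting to mm: λ = 11.10 mm ≈ 11.1 mm.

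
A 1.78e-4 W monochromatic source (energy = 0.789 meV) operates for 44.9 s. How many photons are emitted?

Total energy: E_total = P·t = 1.78e-4 × 44.9 = 0.007992 J.
Per-photon energy: E = 1.264e-22 J.
N = E_total / E_photon = 6.32e19.

6.32e19 photons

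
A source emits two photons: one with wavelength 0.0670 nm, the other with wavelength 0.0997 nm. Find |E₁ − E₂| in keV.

6.07 keV

Using E = hc/λ: E₁ = 2.965 × 10^-15 J, E₂ = 1.992 × 10^-15 J.
|ΔE| = |2.965 × 10^-15 − 1.992 × 10^-15| = 9.72 × 10^-16 J = 6.07 keV.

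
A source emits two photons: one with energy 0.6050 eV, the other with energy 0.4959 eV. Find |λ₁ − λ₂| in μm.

0.451 μm

Using λ = hc/E: λ₁ = 2.0493e-6 m, λ₂ = 2.5002e-6 m.
|Δλ| = |2.0493e-6 − 2.5002e-6| = 4.51e-7 m = 0.451 μm.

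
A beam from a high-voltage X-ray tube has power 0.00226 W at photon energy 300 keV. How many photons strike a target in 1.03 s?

Total energy: E_total = P·t = 0.00226 × 1.03 = 0.002328 J.
Per-photon energy: E = 4.807e-14 J.
N = E_total / E_photon = 4.84e10.

4.84e10 photons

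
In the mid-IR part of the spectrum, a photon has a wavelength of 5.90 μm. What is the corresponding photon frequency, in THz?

50.8 THz

Convert to SI: λ = 5.90 μm = 5.90e-6 m.
The photon relation is f = c/λ, giving f = 5.081e13 Hz.
Converting to THz: f = 50.81 THz ≈ 50.8 THz.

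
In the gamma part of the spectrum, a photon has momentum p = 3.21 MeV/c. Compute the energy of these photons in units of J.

5.14e-13 J

Take c = 2.99792458e8 m/s, 1 eV = 1.602176634e-19 J.
Convert to SI: p = 3.21 MeV/c = 1.7155e-21 kg·m/s.
The photon relation is E = pc, giving E = 5.143e-13 J.
So E ≈ 5.14e-13 J.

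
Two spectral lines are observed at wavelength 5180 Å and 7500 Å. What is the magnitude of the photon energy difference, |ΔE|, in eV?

0.740 eV

Using E = hc/λ: E₁ = 3.8348 × 10^-19 J, E₂ = 2.6486 × 10^-19 J.
|ΔE| = |3.8348 × 10^-19 − 2.6486 × 10^-19| = 1.19 × 10^-19 J = 0.740 eV.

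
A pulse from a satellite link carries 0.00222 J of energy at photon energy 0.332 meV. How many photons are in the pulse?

Per-photon energy: E = 5.319e-23 J (from energy = 0.332 meV).
N = E_total / E_photon = 0.00222 J / 5.319e-23 J = 4.17e19.

4.17e19 photons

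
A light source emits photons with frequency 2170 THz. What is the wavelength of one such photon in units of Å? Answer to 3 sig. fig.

1380 Å

Take c = 2.99792458 × 10^8 m/s.
First convert: f = 2170 THz = 2.17 × 10^15 Hz.
For a photon λ = c/f, so λ = 1.382 × 10^-7 m.
Converting to Å: λ = 1382 Å ≈ 1380 Å.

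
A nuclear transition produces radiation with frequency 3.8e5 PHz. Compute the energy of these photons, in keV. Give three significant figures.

1570 keV

Take h = 6.62607015e-34 J·s, 1 eV = 1.602176634e-19 J.
Convert to SI: f = 3.8e5 PHz = 3.8e20 Hz.
Apply E = hf: E = 2.518e-13 J.
Converting to keV: E = 1572 keV ≈ 1570 keV.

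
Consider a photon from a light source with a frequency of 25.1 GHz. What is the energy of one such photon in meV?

Use h = 6.62607015e-34 J·s, 1 eV = 1.602176634e-19 J.
In SI units: f = 25.1 GHz = 2.51e10 Hz.
The photon relation is E = hf, giving E = 1.663e-23 J.
Converting to meV: E = 0.1038 meV ≈ 0.104 meV.

0.104 meV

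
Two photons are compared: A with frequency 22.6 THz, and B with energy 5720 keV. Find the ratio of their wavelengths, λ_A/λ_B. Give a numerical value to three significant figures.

λ_A = 1.327e-5 m (from frequency = 22.6 THz, via λ = c/f).
λ_B = 2.168e-13 m (from energy = 5720 keV, via λ = hc/E).
Ratio = 1.327e-5 / 2.168e-13 = 6.12e7.

6.12e7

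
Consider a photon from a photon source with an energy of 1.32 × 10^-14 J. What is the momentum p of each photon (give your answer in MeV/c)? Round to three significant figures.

Since p = E/c for a photon, p = 4.403 × 10^-23 kg·m/s.
Converting to MeV/c: p = 0.08239 MeV/c ≈ 0.0824 MeV/c.

0.0824 MeV/c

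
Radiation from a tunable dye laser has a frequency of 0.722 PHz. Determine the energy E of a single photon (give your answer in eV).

In SI units: f = 0.722 PHz = 7.22e14 Hz.
Since E = hf for a photon, E = 4.784e-19 J.
Converting to eV: E = 2.986 eV ≈ 2.99 eV.

2.99 eV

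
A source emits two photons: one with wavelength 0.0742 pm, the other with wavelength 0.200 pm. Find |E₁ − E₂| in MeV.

Using E = hc/λ: E₁ = 2.677e-12 J, E₂ = 9.932e-13 J.
|ΔE| = |2.677e-12 − 9.932e-13| = 1.68e-12 J = 10.5 MeV.

10.5 MeV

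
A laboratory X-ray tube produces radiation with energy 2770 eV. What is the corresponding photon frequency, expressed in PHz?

670 PHz

First convert: E = 2770 eV = 4.4380·10^-16 J.
For a photon f = E/h, so f = 6.698·10^17 Hz.
Converting to PHz: f = 669.8 PHz ≈ 670 PHz.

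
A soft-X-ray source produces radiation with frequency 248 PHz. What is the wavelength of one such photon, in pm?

1210 pm

In SI units: f = 248 PHz = 2.48 × 10^17 Hz.
Since λ = c/f for a photon, λ = 1.209 × 10^-9 m.
Converting to pm: λ = 1209 pm ≈ 1210 pm.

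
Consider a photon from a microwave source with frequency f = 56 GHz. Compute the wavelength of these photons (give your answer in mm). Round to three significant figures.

Use c = 2.99792458e8 m/s.
First convert: f = 56 GHz = 5.6e10 Hz.
Apply λ = c/f: λ = 0.005353 m.
Converting to mm: λ = 5.353 mm ≈ 5.35 mm.

5.35 mm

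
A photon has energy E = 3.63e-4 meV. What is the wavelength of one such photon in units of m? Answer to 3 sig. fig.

Take h = 6.62607015e-34 J·s, c = 2.99792458e8 m/s, 1 eV = 1.602176634e-19 J.
Convert to SI: E = 3.63e-4 meV = 5.8159e-26 J.
Apply λ = hc/E: λ = 3.416 m.
So λ ≈ 3.42 m.

3.42 m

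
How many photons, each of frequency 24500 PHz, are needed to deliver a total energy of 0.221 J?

Per-photon energy: E = 1.623 × 10^-14 J (from frequency = 24500 PHz).
N = E_total / E_photon = 0.221 J / 1.623 × 10^-14 J = 1.36 × 10^13.

1.36 × 10^13 photons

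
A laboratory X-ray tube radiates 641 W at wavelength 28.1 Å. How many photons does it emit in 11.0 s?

9.97 × 10^19 photons

Total energy: E_total = P·t = 641 × 11.0 = 7051 J.
Per-photon energy: E = 7.069 × 10^-17 J.
N = E_total / E_photon = 9.97 × 10^19.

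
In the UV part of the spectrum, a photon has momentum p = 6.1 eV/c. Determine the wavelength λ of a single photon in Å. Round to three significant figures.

2030 Å

In SI units: p = 6.1 eV/c = 3.2600e-27 kg·m/s.
The photon relation is λ = h/p, giving λ = 2.033e-7 m.
Converting to Å: λ = 2033 Å ≈ 2030 Å.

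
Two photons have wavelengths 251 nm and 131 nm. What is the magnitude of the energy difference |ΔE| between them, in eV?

4.52 eV

Using E = hc/λ: E₁ = 7.914e-19 J, E₂ = 1.516e-18 J.
|ΔE| = |7.914e-19 − 1.516e-18| = 7.25e-19 J = 4.52 eV.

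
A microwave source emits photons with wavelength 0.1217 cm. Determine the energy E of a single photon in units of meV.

1.02 meV

(h = 6.62607015 × 10^-34 J·s, c = 2.99792458 × 10^8 m/s, 1 eV = 1.602176634 × 10^-19 J.)
First convert: λ = 0.1217 cm = 0.001217 m.
Since E = hc/λ for a photon, E = 1.632 × 10^-22 J.
Converting to meV: E = 1.019 meV ≈ 1.02 meV.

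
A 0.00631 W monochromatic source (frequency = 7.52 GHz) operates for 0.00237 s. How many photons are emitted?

Total energy: E_total = P·t = 0.00631 × 0.00237 = 1.495 × 10^-5 J.
Per-photon energy: E = 4.983 × 10^-24 J.
N = E_total / E_photon = 3.00 × 10^18.

3.00 × 10^18 photons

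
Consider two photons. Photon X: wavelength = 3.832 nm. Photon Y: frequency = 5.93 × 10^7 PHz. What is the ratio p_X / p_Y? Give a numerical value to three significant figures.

p_X = 1.729 × 10^-25 kg·m/s (from wavelength = 3.832 nm, via p = h/λ).
p_Y = 1.311 × 10^-19 kg·m/s (from frequency = 5.93 × 10^7 PHz, via p = hf/c).
Ratio = 1.729 × 10^-25 / 1.311 × 10^-19 = 1.32 × 10^-6.

1.32 × 10^-6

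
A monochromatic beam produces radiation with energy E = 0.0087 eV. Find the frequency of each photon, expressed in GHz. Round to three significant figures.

First convert: E = 0.0087 eV = 1.3939e-21 J.
For a photon f = E/h, so f = 2.104e12 Hz.
Converting to GHz: f = 2104 GHz ≈ 2100 GHz.

2100 GHz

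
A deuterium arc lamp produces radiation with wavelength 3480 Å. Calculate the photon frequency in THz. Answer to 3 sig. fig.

Take c = 2.99792458 × 10^8 m/s.
First convert: λ = 3480 Å = 3.48 × 10^-7 m.
Since f = c/λ for a photon, f = 8.615 × 10^14 Hz.
Converting to THz: f = 861.5 THz ≈ 861 THz.

861 THz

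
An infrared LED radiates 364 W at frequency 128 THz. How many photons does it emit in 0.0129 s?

Total energy: E_total = P·t = 364 × 0.0129 = 4.696 J.
Per-photon energy: E = 8.481·10^-20 J.
N = E_total / E_photon = 5.54·10^19.

5.54·10^19 photons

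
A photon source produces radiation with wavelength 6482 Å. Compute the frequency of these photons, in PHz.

0.462 PHz

Use c = 2.99792458e8 m/s.
First convert: λ = 6482 Å = 6.482e-7 m.
For a photon f = c/λ, so f = 4.625e14 Hz.
Converting to PHz: f = 0.4625 PHz ≈ 0.462 PHz.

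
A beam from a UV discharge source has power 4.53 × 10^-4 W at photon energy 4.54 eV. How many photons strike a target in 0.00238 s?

1.48 × 10^12 photons

Total energy: E_total = P·t = 4.53 × 10^-4 × 0.00238 = 1.078 × 10^-6 J.
Per-photon energy: E = 7.274 × 10^-19 J.
N = E_total / E_photon = 1.48 × 10^12.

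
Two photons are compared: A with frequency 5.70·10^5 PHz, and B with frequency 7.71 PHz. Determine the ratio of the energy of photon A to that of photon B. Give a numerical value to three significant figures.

E_A = 3.777·10^-13 J (from frequency = 5.70·10^5 PHz, via E = hf).
E_B = 5.109·10^-18 J (from frequency = 7.71 PHz, via E = hf).
Ratio = 3.777·10^-13 / 5.109·10^-18 = 7.39·10^4.

7.39·10^4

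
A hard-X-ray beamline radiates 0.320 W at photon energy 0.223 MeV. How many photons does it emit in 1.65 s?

Total energy: E_total = P·t = 0.320 × 1.65 = 0.5280 J.
Per-photon energy: E = 3.573e-14 J.
N = E_total / E_photon = 1.48e13.

1.48e13 photons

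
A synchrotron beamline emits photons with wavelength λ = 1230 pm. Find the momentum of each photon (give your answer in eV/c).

Take h = 6.62607015e-34 J·s, c = 2.99792458e8 m/s, 1 eV = 1.602176634e-19 J.
First convert: λ = 1230 pm = 1.23e-9 m.
Apply p = h/λ: p = 5.387e-25 kg·m/s.
Converting to eV/c: p = 1008 eV/c ≈ 1010 eV/c.

1010 eV/c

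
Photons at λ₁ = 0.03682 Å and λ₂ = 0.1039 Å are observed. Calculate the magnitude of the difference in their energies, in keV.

217 keV

Using E = hc/λ: E₁ = 5.3950e-14 J, E₂ = 1.9119e-14 J.
|ΔE| = |5.3950e-14 − 1.9119e-14| = 3.48e-14 J = 217 keV.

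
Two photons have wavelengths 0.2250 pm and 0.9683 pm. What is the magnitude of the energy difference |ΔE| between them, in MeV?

4.23 MeV

Using E = hc/λ: E₁ = 8.8286 × 10^-13 J, E₂ = 2.0515 × 10^-13 J.
|ΔE| = |8.8286 × 10^-13 − 2.0515 × 10^-13| = 6.78 × 10^-13 J = 4.23 MeV.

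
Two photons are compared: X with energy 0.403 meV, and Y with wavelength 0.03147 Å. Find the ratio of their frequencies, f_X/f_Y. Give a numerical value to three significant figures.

1.02·10^-9

f_X = 9.744·10^10 Hz (from energy = 0.403 meV, via f = E/h).
f_Y = 9.526·10^19 Hz (from wavelength = 0.03147 Å, via f = c/λ).
Ratio = 9.744·10^10 / 9.526·10^19 = 1.02·10^-9.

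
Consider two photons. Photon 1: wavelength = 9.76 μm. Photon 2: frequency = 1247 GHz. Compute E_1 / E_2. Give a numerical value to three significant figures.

24.6

E_1 = 2.035 × 10^-20 J (from wavelength = 9.76 μm, via E = hc/λ).
E_2 = 8.263 × 10^-22 J (from frequency = 1247 GHz, via E = hf).
Ratio = 2.035 × 10^-20 / 8.263 × 10^-22 = 24.6.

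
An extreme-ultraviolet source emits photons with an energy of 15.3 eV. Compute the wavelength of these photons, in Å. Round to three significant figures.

810 Å

First convert: E = 15.3 eV = 2.4513 × 10^-18 J.
For a photon λ = hc/E, so λ = 8.104 × 10^-8 m.
Converting to Å: λ = 810.4 Å ≈ 810 Å.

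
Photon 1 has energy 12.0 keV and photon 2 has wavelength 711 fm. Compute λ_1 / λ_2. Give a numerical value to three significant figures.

λ_1 = 1.033 × 10^-10 m (from energy = 12.0 keV, via λ = hc/E).
λ_2 = 7.110 × 10^-13 m (from wavelength = 711 fm, via λ given directly).
Ratio = 1.033 × 10^-10 / 7.110 × 10^-13 = 145.

145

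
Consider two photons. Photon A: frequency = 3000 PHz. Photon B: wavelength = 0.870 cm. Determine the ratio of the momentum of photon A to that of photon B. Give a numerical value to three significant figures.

8.71 × 10^7

p_A = 6.631 × 10^-24 kg·m/s (from frequency = 3000 PHz, via p = hf/c).
p_B = 7.616 × 10^-32 kg·m/s (from wavelength = 0.870 cm, via p = h/λ).
Ratio = 6.631 × 10^-24 / 7.616 × 10^-32 = 8.71 × 10^7.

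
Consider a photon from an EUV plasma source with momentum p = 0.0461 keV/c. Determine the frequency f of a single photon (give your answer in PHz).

In SI units: p = 0.0461 keV/c = 2.4637e-26 kg·m/s.
For a photon f = pc/h, so f = 1.115e16 Hz.
Converting to PHz: f = 11.15 PHz ≈ 11.1 PHz.

11.1 PHz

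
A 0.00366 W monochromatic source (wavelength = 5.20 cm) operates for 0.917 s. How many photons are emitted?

8.79 × 10^20 photons

Total energy: E_total = P·t = 0.00366 × 0.917 = 0.003356 J.
Per-photon energy: E = 3.820 × 10^-24 J.
N = E_total / E_photon = 8.79 × 10^20.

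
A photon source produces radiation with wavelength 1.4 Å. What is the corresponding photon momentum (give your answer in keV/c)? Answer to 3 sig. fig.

(h = 6.62607015·10^-34 J·s, c = 2.99792458·10^8 m/s, 1 eV = 1.602176634·10^-19 J.)
Convert to SI: λ = 1.4 Å = 1.4·10^-10 m.
Since p = h/λ for a photon, p = 4.733·10^-24 kg·m/s.
Converting to keV/c: p = 8.856 keV/c ≈ 8.86 keV/c.

8.86 keV/c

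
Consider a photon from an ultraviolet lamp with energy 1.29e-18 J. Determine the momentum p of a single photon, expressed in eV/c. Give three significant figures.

8.05 eV/c

Apply p = E/c: p = 4.303e-27 kg·m/s.
Converting to eV/c: p = 8.052 eV/c ≈ 8.05 eV/c.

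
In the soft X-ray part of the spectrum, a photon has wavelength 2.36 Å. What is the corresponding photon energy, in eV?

5250 eV

Convert to SI: λ = 2.36 Å = 2.36 × 10^-10 m.
Since E = hc/λ for a photon, E = 8.417 × 10^-16 J.
Converting to eV: E = 5254 eV ≈ 5250 eV.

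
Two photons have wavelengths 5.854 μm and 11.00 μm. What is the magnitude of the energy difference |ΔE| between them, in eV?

0.0991 eV

Using E = hc/λ: E₁ = 3.3933·10^-20 J, E₂ = 1.8059·10^-20 J.
|ΔE| = |3.3933·10^-20 − 1.8059·10^-20| = 1.59·10^-20 J = 0.0991 eV.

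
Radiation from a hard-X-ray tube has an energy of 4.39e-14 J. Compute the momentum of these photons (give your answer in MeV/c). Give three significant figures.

0.274 MeV/c

The photon relation is p = E/c, giving p = 1.464e-22 kg·m/s.
Converting to MeV/c: p = 0.2740 MeV/c ≈ 0.274 MeV/c.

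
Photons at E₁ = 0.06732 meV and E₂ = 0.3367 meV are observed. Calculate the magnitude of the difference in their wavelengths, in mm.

Using λ = hc/E: λ₁ = 0.018417 m, λ₂ = 0.0036823 m.
|Δλ| = |0.018417 − 0.0036823| = 0.0147 m = 14.7 mm.

14.7 mm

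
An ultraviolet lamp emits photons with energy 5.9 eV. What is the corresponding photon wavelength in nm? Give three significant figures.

Use h = 6.62607015e-34 J·s, c = 2.99792458e8 m/s, 1 eV = 1.602176634e-19 J.
Convert to SI: E = 5.9 eV = 9.4528e-19 J.
For a photon λ = hc/E, so λ = 2.101e-7 m.
Converting to nm: λ = 210.1 nm ≈ 210 nm.

210 nm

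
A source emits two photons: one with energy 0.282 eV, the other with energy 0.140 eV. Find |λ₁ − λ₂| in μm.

4.46 μm

Using λ = hc/E: λ₁ = 4.397e-6 m, λ₂ = 8.856e-6 m.
|Δλ| = |4.397e-6 − 8.856e-6| = 4.46e-6 m = 4.46 μm.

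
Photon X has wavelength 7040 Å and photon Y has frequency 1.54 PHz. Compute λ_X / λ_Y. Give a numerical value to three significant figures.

λ_X = 7.040 × 10^-7 m (from wavelength = 7040 Å, via λ given directly).
λ_Y = 1.947 × 10^-7 m (from frequency = 1.54 PHz, via λ = c/f).
Ratio = 7.040 × 10^-7 / 1.947 × 10^-7 = 3.62.

3.62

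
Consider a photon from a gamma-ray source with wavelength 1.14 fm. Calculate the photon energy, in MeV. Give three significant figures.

1090 MeV

(h = 6.62607015·10^-34 J·s, c = 2.99792458·10^8 m/s, 1 eV = 1.602176634·10^-19 J.)
In SI units: λ = 1.14 fm = 1.14·10^-15 m.
Apply E = hc/λ: E = 1.742·10^-10 J.
Converting to MeV: E = 1088 MeV ≈ 1090 MeV.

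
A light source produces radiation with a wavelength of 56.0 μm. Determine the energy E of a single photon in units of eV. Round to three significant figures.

0.0221 eV

In SI units: λ = 56.0 μm = 5.60e-5 m.
For a photon E = hc/λ, so E = 3.547e-21 J.
Converting to eV: E = 0.02214 eV ≈ 0.0221 eV.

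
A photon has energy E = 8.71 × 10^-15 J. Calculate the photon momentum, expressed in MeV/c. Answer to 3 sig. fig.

0.0544 MeV/c

Use c = 2.99792458 × 10^8 m/s, 1 eV = 1.602176634 × 10^-19 J.
For a photon p = E/c, so p = 2.905 × 10^-23 kg·m/s.
Converting to MeV/c: p = 0.05436 MeV/c ≈ 0.0544 MeV/c.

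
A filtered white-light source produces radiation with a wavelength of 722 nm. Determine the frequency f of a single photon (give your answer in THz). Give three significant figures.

415 THz

Use c = 2.99792458e8 m/s.
Convert to SI: λ = 722 nm = 7.22e-7 m.
The photon relation is f = c/λ, giving f = 4.152e14 Hz.
Converting to THz: f = 415.2 THz ≈ 415 THz.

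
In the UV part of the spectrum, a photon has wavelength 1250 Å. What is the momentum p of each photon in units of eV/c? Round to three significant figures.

Convert to SI: λ = 1250 Å = 1.25 × 10^-7 m.
Apply p = h/λ: p = 5.301 × 10^-27 kg·m/s.
Converting to eV/c: p = 9.919 eV/c ≈ 9.92 eV/c.

9.92 eV/c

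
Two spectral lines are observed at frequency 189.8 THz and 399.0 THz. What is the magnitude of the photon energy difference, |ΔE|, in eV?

Using E = hf: E₁ = 1.2576e-19 J, E₂ = 2.6438e-19 J.
|ΔE| = |1.2576e-19 − 2.6438e-19| = 1.39e-19 J = 0.865 eV.

0.865 eV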